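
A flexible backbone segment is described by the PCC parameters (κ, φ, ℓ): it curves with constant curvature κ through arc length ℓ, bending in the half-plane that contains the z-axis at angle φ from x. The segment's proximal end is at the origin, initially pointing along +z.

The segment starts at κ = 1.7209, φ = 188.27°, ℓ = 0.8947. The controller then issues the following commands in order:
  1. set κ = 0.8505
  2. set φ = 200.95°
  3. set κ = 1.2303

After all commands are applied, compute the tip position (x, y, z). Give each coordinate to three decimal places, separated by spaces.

initial: κ=1.7209, φ=188.27°, ℓ=0.8947
cmd 1: set κ=0.8505 → (κ,φ,ℓ)=(0.8505,188.27°,0.8947) → tip=(-0.3209,-0.0466,0.8108)
cmd 2: set φ=200.95° → (κ,φ,ℓ)=(0.8505,200.95°,0.8947) → tip=(-0.3029,-0.1160,0.8108)
cmd 3: set κ=1.2303 → (κ,φ,ℓ)=(1.2303,200.95°,0.8947) → tip=(-0.4153,-0.1590,0.7247)

-0.415 -0.159 0.725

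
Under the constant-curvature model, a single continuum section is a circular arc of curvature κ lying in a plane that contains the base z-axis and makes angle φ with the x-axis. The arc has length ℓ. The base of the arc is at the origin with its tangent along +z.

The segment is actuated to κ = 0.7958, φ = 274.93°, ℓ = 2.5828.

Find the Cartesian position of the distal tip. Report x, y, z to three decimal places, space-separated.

θ = κ·ℓ = 0.7958 × 2.5828 = 2.05539 rad
ρ = (1 − cos θ)/κ = (1 − -0.46585)/0.7958 = 1.84198
z = sin θ / κ = 0.88486/0.7958 = 1.11192
x = ρ cos φ = 1.84198 × cos(274.93°) = 0.15830
y = ρ sin φ = 1.84198 × sin(274.93°) = -1.83517

0.158 -1.835 1.112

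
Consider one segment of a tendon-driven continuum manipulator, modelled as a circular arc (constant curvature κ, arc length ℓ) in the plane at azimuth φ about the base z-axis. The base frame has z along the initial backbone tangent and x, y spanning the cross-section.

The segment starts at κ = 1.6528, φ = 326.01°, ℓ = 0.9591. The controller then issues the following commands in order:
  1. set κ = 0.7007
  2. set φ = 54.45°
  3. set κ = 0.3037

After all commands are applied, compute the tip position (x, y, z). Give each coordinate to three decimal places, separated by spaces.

0.081 0.113 0.946

initial: κ=1.6528, φ=326.01°, ℓ=0.9591
cmd 1: set κ=0.7007 → (κ,φ,ℓ)=(0.7007,326.01°,0.9591) → tip=(0.2573,-0.1735,0.8885)
cmd 2: set φ=54.45° → (κ,φ,ℓ)=(0.7007,54.45°,0.9591) → tip=(0.1804,0.2525,0.8885)
cmd 3: set κ=0.3037 → (κ,φ,ℓ)=(0.3037,54.45°,0.9591) → tip=(0.0806,0.1128,0.9456)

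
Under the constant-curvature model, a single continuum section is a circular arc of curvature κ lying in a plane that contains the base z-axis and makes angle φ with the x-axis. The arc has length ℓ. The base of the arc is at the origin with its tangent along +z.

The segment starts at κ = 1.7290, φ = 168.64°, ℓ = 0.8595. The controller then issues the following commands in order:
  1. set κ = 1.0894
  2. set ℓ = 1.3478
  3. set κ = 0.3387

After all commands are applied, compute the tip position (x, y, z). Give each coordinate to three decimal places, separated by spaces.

initial: κ=1.7290, φ=168.64°, ℓ=0.8595
cmd 1: set κ=1.0894 → (κ,φ,ℓ)=(1.0894,168.64°,0.8595) → tip=(-0.3665,0.0736,0.7393)
cmd 2: set ℓ=1.3478 → (κ,φ,ℓ)=(1.0894,168.64°,1.3478) → tip=(-0.8079,0.1623,0.9131)
cmd 3: set κ=0.3387 → (κ,φ,ℓ)=(0.3387,168.64°,1.3478) → tip=(-0.2964,0.0596,1.3015)

-0.296 0.060 1.301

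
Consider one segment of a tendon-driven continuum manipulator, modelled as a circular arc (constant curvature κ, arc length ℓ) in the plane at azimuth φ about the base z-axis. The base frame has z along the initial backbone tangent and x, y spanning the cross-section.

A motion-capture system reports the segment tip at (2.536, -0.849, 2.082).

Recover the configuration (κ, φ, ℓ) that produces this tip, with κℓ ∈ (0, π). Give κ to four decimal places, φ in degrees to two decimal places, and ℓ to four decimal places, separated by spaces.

0.4656 341.49 3.9056

ρ = √(x²+y²) = √(2.536² + -0.849²) = 2.67434
φ = atan2(y, x) mod 360° = atan2(-0.849, 2.536) = 341.4905°
|p|² = ρ² + z² = 2.67434² + 2.082² = 11.48682
κ = 2ρ / |p|² = 2×2.67434 / 11.48682 = 0.46564
θ = 2·atan2(ρ, z) = 2·atan2(2.67434, 2.082) = 1.81859 rad
ℓ = θ/κ = 1.81859/0.46564 = 3.90561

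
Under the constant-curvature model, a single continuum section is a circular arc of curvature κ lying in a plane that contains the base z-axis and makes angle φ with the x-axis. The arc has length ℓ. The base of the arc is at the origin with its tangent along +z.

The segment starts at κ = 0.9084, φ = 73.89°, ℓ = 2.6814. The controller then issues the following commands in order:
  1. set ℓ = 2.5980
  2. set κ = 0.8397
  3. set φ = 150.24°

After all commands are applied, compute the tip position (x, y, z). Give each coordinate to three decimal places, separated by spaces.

-1.627 0.930 0.976

initial: κ=0.9084, φ=73.89°, ℓ=2.6814
cmd 1: set ℓ=2.5980 → (κ,φ,ℓ)=(0.9084,73.89°,2.5980) → tip=(0.5223,1.8083,0.7754)
cmd 2: set κ=0.8397 → (κ,φ,ℓ)=(0.8397,73.89°,2.5980) → tip=(0.5200,1.8003,0.9756)
cmd 3: set φ=150.24° → (κ,φ,ℓ)=(0.8397,150.24°,2.5980) → tip=(-1.6267,0.9301,0.9756)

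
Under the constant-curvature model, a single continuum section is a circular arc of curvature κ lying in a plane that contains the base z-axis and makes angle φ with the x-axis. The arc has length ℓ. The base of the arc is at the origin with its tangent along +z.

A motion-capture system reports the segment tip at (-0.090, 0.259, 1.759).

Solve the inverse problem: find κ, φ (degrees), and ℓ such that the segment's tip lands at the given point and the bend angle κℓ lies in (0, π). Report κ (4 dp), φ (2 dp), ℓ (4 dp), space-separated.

ρ = √(x²+y²) = √(-0.090² + 0.259²) = 0.27419
φ = atan2(y, x) mod 360° = atan2(0.259, -0.090) = 109.1618°
|p|² = ρ² + z² = 0.27419² + 1.759² = 3.16926
κ = 2ρ / |p|² = 2×0.27419 / 3.16926 = 0.17303
θ = 2·atan2(ρ, z) = 2·atan2(0.27419, 1.759) = 0.30927 rad
ℓ = θ/κ = 0.30927/0.17303 = 1.78736

0.1730 109.16 1.7874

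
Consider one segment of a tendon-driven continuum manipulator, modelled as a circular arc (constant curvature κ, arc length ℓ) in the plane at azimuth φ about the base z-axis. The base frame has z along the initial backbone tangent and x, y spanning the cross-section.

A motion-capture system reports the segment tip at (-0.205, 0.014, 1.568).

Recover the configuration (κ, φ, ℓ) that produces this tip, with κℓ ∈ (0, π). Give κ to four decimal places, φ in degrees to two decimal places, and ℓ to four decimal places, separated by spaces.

ρ = √(x²+y²) = √(-0.205² + 0.014²) = 0.20548
φ = atan2(y, x) mod 360° = atan2(0.014, -0.205) = 176.0932°
|p|² = ρ² + z² = 0.20548² + 1.568² = 2.50085
κ = 2ρ / |p|² = 2×0.20548 / 2.50085 = 0.16433
θ = 2·atan2(ρ, z) = 2·atan2(0.20548, 1.568) = 0.26060 rad
ℓ = θ/κ = 0.26060/0.16433 = 1.58589

0.1643 176.09 1.5859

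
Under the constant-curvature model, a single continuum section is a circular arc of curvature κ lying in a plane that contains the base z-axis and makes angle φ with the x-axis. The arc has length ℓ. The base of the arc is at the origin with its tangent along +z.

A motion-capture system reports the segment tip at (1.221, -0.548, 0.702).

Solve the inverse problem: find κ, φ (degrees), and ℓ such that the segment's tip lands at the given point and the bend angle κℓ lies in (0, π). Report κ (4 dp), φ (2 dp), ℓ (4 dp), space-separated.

1.1719 335.83 1.8563

ρ = √(x²+y²) = √(1.221² + -0.548²) = 1.33834
φ = atan2(y, x) mod 360° = atan2(-0.548, 1.221) = 335.8289°
|p|² = ρ² + z² = 1.33834² + 0.702² = 2.28395
κ = 2ρ / |p|² = 2×1.33834 / 2.28395 = 1.17195
θ = 2·atan2(ρ, z) = 2·atan2(1.33834, 0.702) = 2.17543 rad
ℓ = θ/κ = 2.17543/1.17195 = 1.85625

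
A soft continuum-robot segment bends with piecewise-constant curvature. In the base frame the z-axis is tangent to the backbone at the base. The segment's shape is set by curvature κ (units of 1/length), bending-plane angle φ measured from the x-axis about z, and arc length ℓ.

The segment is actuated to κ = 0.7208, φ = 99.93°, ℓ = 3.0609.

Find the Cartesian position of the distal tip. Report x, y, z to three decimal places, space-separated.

-0.381 2.178 1.117

θ = κ·ℓ = 0.7208 × 3.0609 = 2.20630 rad
ρ = (1 − cos θ)/κ = (1 − -0.59358)/0.7208 = 2.21085
z = sin θ / κ = 0.80477/0.7208 = 1.11650
x = ρ cos φ = 2.21085 × cos(99.93°) = -0.38125
y = ρ sin φ = 2.21085 × sin(99.93°) = 2.17773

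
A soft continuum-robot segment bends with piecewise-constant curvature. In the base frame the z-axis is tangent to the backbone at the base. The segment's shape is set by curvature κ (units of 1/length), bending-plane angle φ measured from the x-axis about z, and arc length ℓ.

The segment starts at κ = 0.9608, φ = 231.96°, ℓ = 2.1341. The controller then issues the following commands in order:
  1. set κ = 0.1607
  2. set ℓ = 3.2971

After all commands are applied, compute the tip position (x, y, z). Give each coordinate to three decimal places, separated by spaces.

-0.526 -0.672 3.145

initial: κ=0.9608, φ=231.96°, ℓ=2.1341
cmd 1: set κ=0.1607 → (κ,φ,ℓ)=(0.1607,231.96°,2.1341) → tip=(-0.2233,-0.2854,2.0925)
cmd 2: set ℓ=3.2971 → (κ,φ,ℓ)=(0.1607,231.96°,3.2971) → tip=(-0.5258,-0.6720,3.1450)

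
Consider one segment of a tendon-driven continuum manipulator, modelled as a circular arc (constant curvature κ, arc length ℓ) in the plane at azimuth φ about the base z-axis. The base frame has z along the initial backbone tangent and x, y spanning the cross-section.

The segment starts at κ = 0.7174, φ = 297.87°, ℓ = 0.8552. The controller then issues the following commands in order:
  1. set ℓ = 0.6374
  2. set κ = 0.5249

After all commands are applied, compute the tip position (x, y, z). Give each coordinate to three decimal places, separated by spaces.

0.049 -0.093 0.626

initial: κ=0.7174, φ=297.87°, ℓ=0.8552
cmd 1: set ℓ=0.6374 → (κ,φ,ℓ)=(0.7174,297.87°,0.6374) → tip=(0.0669,-0.1266,0.6154)
cmd 2: set κ=0.5249 → (κ,φ,ℓ)=(0.5249,297.87°,0.6374) → tip=(0.0494,-0.0934,0.6256)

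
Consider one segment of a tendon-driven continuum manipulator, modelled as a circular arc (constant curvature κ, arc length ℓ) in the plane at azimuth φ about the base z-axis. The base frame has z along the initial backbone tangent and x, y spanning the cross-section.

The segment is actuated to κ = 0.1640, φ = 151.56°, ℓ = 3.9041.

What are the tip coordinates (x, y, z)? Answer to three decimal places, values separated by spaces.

-1.062 0.575 3.643

θ = κ·ℓ = 0.1640 × 3.9041 = 0.64027 rad
ρ = (1 − cos θ)/κ = (1 − 0.80193)/0.1640 = 1.20773
z = sin θ / κ = 0.59741/0.1640 = 3.64277
x = ρ cos φ = 1.20773 × cos(151.56°) = -1.06197
y = ρ sin φ = 1.20773 × sin(151.56°) = 0.57516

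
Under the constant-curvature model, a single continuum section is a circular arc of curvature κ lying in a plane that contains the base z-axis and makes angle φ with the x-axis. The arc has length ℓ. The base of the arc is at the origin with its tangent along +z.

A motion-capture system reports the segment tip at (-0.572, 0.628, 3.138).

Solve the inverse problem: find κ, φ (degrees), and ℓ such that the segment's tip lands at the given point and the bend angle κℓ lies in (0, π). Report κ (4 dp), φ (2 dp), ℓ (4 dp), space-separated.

ρ = √(x²+y²) = √(-0.572² + 0.628²) = 0.84945
φ = atan2(y, x) mod 360° = atan2(0.628, -0.572) = 132.3281°
|p|² = ρ² + z² = 0.84945² + 3.138² = 10.56861
κ = 2ρ / |p|² = 2×0.84945 / 10.56861 = 0.16075
θ = 2·atan2(ρ, z) = 2·atan2(0.84945, 3.138) = 0.52873 rad
ℓ = θ/κ = 0.52873/0.16075 = 3.28912

0.1607 132.33 3.2891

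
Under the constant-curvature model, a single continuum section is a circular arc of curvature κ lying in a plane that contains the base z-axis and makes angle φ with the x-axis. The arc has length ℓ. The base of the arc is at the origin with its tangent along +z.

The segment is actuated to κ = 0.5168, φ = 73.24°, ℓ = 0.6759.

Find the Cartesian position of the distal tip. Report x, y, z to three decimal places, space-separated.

0.034 0.112 0.662

θ = κ·ℓ = 0.5168 × 0.6759 = 0.34931 rad
ρ = (1 − cos θ)/κ = (1 − 0.93961)/0.5168 = 0.11685
z = sin θ / κ = 0.34224/0.5168 = 0.66224
x = ρ cos φ = 0.11685 × cos(73.24°) = 0.03370
y = ρ sin φ = 0.11685 × sin(73.24°) = 0.11189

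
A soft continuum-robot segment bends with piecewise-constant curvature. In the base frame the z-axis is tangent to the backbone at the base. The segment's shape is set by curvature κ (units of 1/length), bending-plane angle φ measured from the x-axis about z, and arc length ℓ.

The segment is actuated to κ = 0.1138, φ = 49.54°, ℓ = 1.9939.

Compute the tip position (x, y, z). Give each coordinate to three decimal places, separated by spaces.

θ = κ·ℓ = 0.1138 × 1.9939 = 0.22691 rad
ρ = (1 − cos θ)/κ = (1 − 0.97437)/0.1138 = 0.22524
z = sin θ / κ = 0.22496/0.1138 = 1.97683
x = ρ cos φ = 0.22524 × cos(49.54°) = 0.14617
y = ρ sin φ = 0.22524 × sin(49.54°) = 0.17138

0.146 0.171 1.977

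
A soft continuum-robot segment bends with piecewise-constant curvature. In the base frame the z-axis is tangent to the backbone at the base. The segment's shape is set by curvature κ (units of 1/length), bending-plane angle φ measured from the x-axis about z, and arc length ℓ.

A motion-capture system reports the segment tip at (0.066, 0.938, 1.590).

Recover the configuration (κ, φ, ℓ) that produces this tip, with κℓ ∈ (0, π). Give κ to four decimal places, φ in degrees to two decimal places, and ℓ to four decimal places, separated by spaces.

0.5511 85.98 1.9381

ρ = √(x²+y²) = √(0.066² + 0.938²) = 0.94032
φ = atan2(y, x) mod 360° = atan2(0.938, 0.066) = 85.9752°
|p|² = ρ² + z² = 0.94032² + 1.590² = 3.41230
κ = 2ρ / |p|² = 2×0.94032 / 3.41230 = 0.55114
θ = 2·atan2(ρ, z) = 2·atan2(0.94032, 1.590) = 1.06814 rad
ℓ = θ/κ = 1.06814/0.55114 = 1.93807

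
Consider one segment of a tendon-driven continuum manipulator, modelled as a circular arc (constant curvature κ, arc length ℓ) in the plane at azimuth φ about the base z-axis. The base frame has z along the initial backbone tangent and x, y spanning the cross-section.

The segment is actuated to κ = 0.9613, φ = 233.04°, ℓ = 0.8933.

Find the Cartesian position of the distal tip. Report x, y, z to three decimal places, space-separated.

-0.217 -0.288 0.787

θ = κ·ℓ = 0.9613 × 0.8933 = 0.85873 rad
ρ = (1 − cos θ)/κ = (1 − 0.65340)/0.9613 = 0.36055
z = sin θ / κ = 0.75701/0.9613 = 0.78749
x = ρ cos φ = 0.36055 × cos(233.04°) = -0.21679
y = ρ sin φ = 0.36055 × sin(233.04°) = -0.28810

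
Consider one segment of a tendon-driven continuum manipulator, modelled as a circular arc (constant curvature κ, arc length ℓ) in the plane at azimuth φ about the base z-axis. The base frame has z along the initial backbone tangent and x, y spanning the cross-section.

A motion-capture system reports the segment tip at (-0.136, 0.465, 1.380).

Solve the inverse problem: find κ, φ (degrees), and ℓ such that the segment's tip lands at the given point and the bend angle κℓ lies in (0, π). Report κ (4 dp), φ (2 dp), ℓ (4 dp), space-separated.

0.4530 106.30 1.4907

ρ = √(x²+y²) = √(-0.136² + 0.465²) = 0.48448
φ = atan2(y, x) mod 360° = atan2(0.465, -0.136) = 106.3028°
|p|² = ρ² + z² = 0.48448² + 1.380² = 2.13912
κ = 2ρ / |p|² = 2×0.48448 / 2.13912 = 0.45297
θ = 2·atan2(ρ, z) = 2·atan2(0.48448, 1.380) = 0.67526 rad
ℓ = θ/κ = 0.67526/0.45297 = 1.49073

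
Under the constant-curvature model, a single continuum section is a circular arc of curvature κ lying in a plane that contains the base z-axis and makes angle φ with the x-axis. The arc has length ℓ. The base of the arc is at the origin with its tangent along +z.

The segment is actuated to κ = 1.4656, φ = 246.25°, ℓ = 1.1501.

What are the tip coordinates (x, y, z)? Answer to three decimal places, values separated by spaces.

θ = κ·ℓ = 1.4656 × 1.1501 = 1.68559 rad
ρ = (1 − cos θ)/κ = (1 − -0.11454)/1.4656 = 0.76047
z = sin θ / κ = 0.99342/1.4656 = 0.67782
x = ρ cos φ = 0.76047 × cos(246.25°) = -0.30627
y = ρ sin φ = 0.76047 × sin(246.25°) = -0.69606

-0.306 -0.696 0.678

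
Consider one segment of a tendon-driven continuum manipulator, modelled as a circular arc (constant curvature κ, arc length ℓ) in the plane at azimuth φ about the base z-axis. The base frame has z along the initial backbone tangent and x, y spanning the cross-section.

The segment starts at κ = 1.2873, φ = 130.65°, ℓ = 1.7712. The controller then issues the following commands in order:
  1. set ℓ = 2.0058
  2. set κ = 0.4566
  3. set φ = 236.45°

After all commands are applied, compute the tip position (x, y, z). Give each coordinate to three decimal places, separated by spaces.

-0.473 -0.713 1.737

initial: κ=1.2873, φ=130.65°, ℓ=1.7712
cmd 1: set ℓ=2.0058 → (κ,φ,ℓ)=(1.2873,130.65°,2.0058) → tip=(-0.9349,1.0889,0.4123)
cmd 2: set κ=0.4566 → (κ,φ,ℓ)=(0.4566,130.65°,2.0058) → tip=(-0.5577,0.6495,1.7369)
cmd 3: set φ=236.45° → (κ,φ,ℓ)=(0.4566,236.45°,2.0058) → tip=(-0.4731,-0.7135,1.7369)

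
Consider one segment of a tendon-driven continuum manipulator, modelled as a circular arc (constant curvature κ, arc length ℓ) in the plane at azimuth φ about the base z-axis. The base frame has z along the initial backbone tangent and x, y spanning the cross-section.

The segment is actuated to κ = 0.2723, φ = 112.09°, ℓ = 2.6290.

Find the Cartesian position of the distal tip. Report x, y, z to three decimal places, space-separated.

-0.339 0.835 2.410

θ = κ·ℓ = 0.2723 × 2.6290 = 0.71588 rad
ρ = (1 − cos θ)/κ = (1 − 0.75452)/0.2723 = 0.90151
z = sin θ / κ = 0.65628/0.2723 = 2.41013
x = ρ cos φ = 0.90151 × cos(112.09°) = -0.33903
y = ρ sin φ = 0.90151 × sin(112.09°) = 0.83534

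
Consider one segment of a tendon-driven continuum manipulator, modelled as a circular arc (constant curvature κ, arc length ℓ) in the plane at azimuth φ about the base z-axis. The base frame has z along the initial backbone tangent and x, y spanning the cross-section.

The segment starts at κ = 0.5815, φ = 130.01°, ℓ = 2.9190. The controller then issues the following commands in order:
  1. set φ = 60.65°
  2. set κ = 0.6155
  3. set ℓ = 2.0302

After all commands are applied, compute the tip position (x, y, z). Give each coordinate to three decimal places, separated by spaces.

initial: κ=0.5815, φ=130.01°, ℓ=2.9190
cmd 1: set φ=60.65° → (κ,φ,ℓ)=(0.5815,60.65°,2.9190) → tip=(0.9493,1.6882,1.7059)
cmd 2: set κ=0.6155 → (κ,φ,ℓ)=(0.6155,60.65°,2.9190) → tip=(0.9747,1.7333,1.5834)
cmd 3: set ℓ=2.0302 → (κ,φ,ℓ)=(0.6155,60.65°,2.0302) → tip=(0.5449,0.9691,1.5416)

0.545 0.969 1.542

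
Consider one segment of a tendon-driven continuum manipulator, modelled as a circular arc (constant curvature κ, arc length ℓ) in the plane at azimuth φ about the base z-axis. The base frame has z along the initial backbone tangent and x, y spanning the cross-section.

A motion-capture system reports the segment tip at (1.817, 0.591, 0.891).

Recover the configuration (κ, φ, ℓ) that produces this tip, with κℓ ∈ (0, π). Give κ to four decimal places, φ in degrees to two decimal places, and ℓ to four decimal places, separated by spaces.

ρ = √(x²+y²) = √(1.817² + 0.591²) = 1.91070
φ = atan2(y, x) mod 360° = atan2(0.591, 1.817) = 18.0177°
|p|² = ρ² + z² = 1.91070² + 0.891² = 4.44465
κ = 2ρ / |p|² = 2×1.91070 / 4.44465 = 0.85977
θ = 2·atan2(ρ, z) = 2·atan2(1.91070, 0.891) = 2.26891 rad
ℓ = θ/κ = 2.26891/0.85977 = 2.63895

0.8598 18.02 2.6390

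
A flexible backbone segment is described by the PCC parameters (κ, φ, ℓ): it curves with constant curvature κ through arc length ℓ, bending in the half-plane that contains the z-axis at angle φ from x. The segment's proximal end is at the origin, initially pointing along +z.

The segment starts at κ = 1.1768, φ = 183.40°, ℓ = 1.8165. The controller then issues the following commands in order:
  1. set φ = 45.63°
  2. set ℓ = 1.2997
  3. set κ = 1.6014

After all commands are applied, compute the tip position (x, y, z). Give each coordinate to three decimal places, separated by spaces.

initial: κ=1.1768, φ=183.40°, ℓ=1.8165
cmd 1: set φ=45.63° → (κ,φ,ℓ)=(1.1768,45.63°,1.8165) → tip=(0.9133,0.9336,0.7169)
cmd 2: set ℓ=1.2997 → (κ,φ,ℓ)=(1.1768,45.63°,1.2997) → tip=(0.5697,0.5824,0.8490)
cmd 3: set κ=1.6014 → (κ,φ,ℓ)=(1.6014,45.63°,1.2997) → tip=(0.6501,0.6645,0.5448)

0.650 0.665 0.545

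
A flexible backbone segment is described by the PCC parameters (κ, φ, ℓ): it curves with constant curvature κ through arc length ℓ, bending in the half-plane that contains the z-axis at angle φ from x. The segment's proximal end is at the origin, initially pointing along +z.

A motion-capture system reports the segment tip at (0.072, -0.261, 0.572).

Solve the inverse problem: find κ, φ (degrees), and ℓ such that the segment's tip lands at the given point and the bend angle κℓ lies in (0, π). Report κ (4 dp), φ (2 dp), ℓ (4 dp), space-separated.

1.3521 285.42 0.6539

ρ = √(x²+y²) = √(0.072² + -0.261²) = 0.27075
φ = atan2(y, x) mod 360° = atan2(-0.261, 0.072) = 285.4222°
|p|² = ρ² + z² = 0.27075² + 0.572² = 0.40049
κ = 2ρ / |p|² = 2×0.27075 / 0.40049 = 1.35209
θ = 2·atan2(ρ, z) = 2·atan2(0.27075, 0.572) = 0.88418 rad
ℓ = θ/κ = 0.88418/1.35209 = 0.65394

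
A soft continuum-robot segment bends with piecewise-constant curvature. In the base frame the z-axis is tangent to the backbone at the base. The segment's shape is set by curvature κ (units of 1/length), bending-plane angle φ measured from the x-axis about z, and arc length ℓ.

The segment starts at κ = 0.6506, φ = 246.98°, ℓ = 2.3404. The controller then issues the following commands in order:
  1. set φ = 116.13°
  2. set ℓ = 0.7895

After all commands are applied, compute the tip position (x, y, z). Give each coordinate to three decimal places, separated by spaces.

-0.087 0.178 0.755

initial: κ=0.6506, φ=246.98°, ℓ=2.3404
cmd 1: set φ=116.13° → (κ,φ,ℓ)=(0.6506,116.13°,2.3404) → tip=(-0.6444,1.3136,1.5353)
cmd 2: set ℓ=0.7895 → (κ,φ,ℓ)=(0.6506,116.13°,0.7895) → tip=(-0.0874,0.1781,0.7552)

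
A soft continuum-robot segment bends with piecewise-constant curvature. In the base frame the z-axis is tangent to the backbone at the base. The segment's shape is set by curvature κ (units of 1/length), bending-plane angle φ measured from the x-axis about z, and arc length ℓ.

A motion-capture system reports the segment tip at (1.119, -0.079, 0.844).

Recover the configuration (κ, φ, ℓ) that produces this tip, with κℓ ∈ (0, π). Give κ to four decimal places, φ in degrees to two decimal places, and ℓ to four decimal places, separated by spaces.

1.1384 355.96 1.6264

ρ = √(x²+y²) = √(1.119² + -0.079²) = 1.12179
φ = atan2(y, x) mod 360° = atan2(-0.079, 1.119) = 355.9617°
|p|² = ρ² + z² = 1.12179² + 0.844² = 1.97074
κ = 2ρ / |p|² = 2×1.12179 / 1.97074 = 1.13844
θ = 2·atan2(ρ, z) = 2·atan2(1.12179, 0.844) = 1.85156 rad
ℓ = θ/κ = 1.85156/1.13844 = 1.62640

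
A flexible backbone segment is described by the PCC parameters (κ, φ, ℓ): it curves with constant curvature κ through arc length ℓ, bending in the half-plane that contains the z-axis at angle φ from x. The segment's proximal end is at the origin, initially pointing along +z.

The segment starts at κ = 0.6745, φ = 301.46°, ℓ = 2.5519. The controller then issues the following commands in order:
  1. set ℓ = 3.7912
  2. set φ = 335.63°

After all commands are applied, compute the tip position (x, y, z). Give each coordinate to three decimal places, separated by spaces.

initial: κ=0.6745, φ=301.46°, ℓ=2.5519
cmd 1: set ℓ=3.7912 → (κ,φ,ℓ)=(0.6745,301.46°,3.7912) → tip=(1.4191,-2.3194,0.8180)
cmd 2: set φ=335.63° → (κ,φ,ℓ)=(0.6745,335.63°,3.7912) → tip=(2.4768,-1.1220,0.8180)

2.477 -1.122 0.818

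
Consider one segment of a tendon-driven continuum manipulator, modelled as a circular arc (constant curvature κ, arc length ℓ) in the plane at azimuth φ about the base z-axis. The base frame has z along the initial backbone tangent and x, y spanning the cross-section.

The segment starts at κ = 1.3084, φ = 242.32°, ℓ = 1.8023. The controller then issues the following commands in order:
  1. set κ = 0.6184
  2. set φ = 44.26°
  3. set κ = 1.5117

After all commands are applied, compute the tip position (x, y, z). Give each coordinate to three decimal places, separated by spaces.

initial: κ=1.3084, φ=242.32°, ℓ=1.8023
cmd 1: set κ=0.6184 → (κ,φ,ℓ)=(0.6184,242.32°,1.8023) → tip=(-0.4202,-0.8011,1.4517)
cmd 2: set φ=44.26° → (κ,φ,ℓ)=(0.6184,44.26°,1.8023) → tip=(0.6479,0.6313,1.4517)
cmd 3: set κ=1.5117 → (κ,φ,ℓ)=(1.5117,44.26°,1.8023) → tip=(0.9069,0.8838,0.2680)

0.907 0.884 0.268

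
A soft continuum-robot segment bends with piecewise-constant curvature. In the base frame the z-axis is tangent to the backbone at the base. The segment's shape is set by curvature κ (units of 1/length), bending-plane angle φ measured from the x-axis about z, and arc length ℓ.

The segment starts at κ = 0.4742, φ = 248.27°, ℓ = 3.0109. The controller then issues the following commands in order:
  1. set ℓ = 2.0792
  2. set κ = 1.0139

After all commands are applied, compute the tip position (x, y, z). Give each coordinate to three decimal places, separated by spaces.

initial: κ=0.4742, φ=248.27°, ℓ=3.0109
cmd 1: set ℓ=2.0792 → (κ,φ,ℓ)=(0.4742,248.27°,2.0792) → tip=(-0.3497,-0.8775,1.7583)
cmd 2: set κ=1.0139 → (κ,φ,ℓ)=(1.0139,248.27°,2.0792) → tip=(-0.5521,-1.3851,0.8473)

-0.552 -1.385 0.847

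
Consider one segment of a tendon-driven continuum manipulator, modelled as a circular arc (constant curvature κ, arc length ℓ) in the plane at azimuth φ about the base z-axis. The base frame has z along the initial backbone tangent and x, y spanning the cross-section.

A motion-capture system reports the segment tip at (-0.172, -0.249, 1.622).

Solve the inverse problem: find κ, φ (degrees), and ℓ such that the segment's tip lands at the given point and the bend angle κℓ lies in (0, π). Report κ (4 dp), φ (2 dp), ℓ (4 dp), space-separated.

ρ = √(x²+y²) = √(-0.172² + -0.249²) = 0.30263
φ = atan2(y, x) mod 360° = atan2(-0.249, -0.172) = 235.3647°
|p|² = ρ² + z² = 0.30263² + 1.622² = 2.72247
κ = 2ρ / |p|² = 2×0.30263 / 2.72247 = 0.22232
θ = 2·atan2(ρ, z) = 2·atan2(0.30263, 1.622) = 0.36891 rad
ℓ = θ/κ = 0.36891/0.22232 = 1.65938

0.2223 235.36 1.6594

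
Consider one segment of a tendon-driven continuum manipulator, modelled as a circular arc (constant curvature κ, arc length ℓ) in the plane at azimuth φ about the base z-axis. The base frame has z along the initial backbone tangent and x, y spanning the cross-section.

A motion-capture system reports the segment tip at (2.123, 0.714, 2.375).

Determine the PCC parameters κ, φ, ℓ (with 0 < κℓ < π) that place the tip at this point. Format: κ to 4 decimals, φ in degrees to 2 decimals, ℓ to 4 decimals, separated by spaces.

0.4203 18.59 3.5977

ρ = √(x²+y²) = √(2.123² + 0.714²) = 2.23985
φ = atan2(y, x) mod 360° = atan2(0.714, 2.123) = 18.5886°
|p|² = ρ² + z² = 2.23985² + 2.375² = 10.65755
κ = 2ρ / |p|² = 2×2.23985 / 10.65755 = 0.42033
θ = 2·atan2(ρ, z) = 2·atan2(2.23985, 2.375) = 1.51224 rad
ℓ = θ/κ = 1.51224/0.42033 = 3.59774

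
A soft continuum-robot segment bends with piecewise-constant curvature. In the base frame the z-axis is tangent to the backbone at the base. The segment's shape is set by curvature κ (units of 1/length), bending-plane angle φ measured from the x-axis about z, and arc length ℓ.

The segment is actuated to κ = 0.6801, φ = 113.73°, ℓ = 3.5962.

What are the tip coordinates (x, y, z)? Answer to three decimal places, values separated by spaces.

θ = κ·ℓ = 0.6801 × 3.5962 = 2.44578 rad
ρ = (1 − cos θ)/κ = (1 − -0.76753)/0.6801 = 2.59893
z = sin θ / κ = 0.64101/0.6801 = 0.94253
x = ρ cos φ = 2.59893 × cos(113.73°) = -1.04588
y = ρ sin φ = 2.59893 × sin(113.73°) = 2.37919

-1.046 2.379 0.943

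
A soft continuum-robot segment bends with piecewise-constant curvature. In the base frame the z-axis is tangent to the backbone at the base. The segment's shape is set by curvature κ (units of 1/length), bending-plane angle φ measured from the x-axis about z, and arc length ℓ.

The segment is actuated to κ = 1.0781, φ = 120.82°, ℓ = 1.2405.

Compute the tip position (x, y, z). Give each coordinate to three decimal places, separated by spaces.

θ = κ·ℓ = 1.0781 × 1.2405 = 1.33738 rad
ρ = (1 − cos θ)/κ = (1 − 0.23130)/1.0781 = 0.71301
z = sin θ / κ = 0.97288/1.0781 = 0.90240
x = ρ cos φ = 0.71301 × cos(120.82°) = -0.36531
y = ρ sin φ = 0.71301 × sin(120.82°) = 0.61232

-0.365 0.612 0.902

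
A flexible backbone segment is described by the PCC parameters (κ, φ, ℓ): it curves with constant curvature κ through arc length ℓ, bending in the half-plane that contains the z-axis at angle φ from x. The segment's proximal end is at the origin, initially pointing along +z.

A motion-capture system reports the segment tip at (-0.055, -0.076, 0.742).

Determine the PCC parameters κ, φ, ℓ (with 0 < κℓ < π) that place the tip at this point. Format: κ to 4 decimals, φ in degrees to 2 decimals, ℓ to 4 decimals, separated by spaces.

ρ = √(x²+y²) = √(-0.055² + -0.076²) = 0.09381
φ = atan2(y, x) mod 360° = atan2(-0.076, -0.055) = 234.1073°
|p|² = ρ² + z² = 0.09381² + 0.742² = 0.55936
κ = 2ρ / |p|² = 2×0.09381 / 0.55936 = 0.33543
θ = 2·atan2(ρ, z) = 2·atan2(0.09381, 0.742) = 0.25153 rad
ℓ = θ/κ = 0.25153/0.33543 = 0.74988

0.3354 234.11 0.7499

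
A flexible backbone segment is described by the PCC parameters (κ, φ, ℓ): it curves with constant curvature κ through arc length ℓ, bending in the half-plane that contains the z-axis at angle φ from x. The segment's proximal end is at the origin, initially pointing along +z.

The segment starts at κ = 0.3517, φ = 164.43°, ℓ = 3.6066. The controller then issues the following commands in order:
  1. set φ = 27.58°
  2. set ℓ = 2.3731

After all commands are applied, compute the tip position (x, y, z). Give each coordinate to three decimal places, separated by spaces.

initial: κ=0.3517, φ=164.43°, ℓ=3.6066
cmd 1: set φ=27.58° → (κ,φ,ℓ)=(0.3517,27.58°,3.6066) → tip=(1.7698,0.9244,2.7144)
cmd 2: set ℓ=2.3731 → (κ,φ,ℓ)=(0.3517,27.58°,2.3731) → tip=(0.8280,0.4325,2.1070)

0.828 0.432 2.107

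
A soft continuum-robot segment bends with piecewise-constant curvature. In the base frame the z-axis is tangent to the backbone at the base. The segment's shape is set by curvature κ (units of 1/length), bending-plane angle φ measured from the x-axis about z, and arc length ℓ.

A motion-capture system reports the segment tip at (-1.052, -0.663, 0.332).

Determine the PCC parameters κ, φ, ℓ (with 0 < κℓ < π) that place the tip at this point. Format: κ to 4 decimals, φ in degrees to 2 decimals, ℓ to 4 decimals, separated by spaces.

1.5014 212.22 1.7450

ρ = √(x²+y²) = √(-1.052² + -0.663²) = 1.24349
φ = atan2(y, x) mod 360° = atan2(-0.663, -1.052) = 212.2203°
|p|² = ρ² + z² = 1.24349² + 0.332² = 1.65650
κ = 2ρ / |p|² = 2×1.24349 / 1.65650 = 1.50135
θ = 2·atan2(ρ, z) = 2·atan2(1.24349, 0.332) = 2.61978 rad
ℓ = θ/κ = 2.61978/1.50135 = 1.74495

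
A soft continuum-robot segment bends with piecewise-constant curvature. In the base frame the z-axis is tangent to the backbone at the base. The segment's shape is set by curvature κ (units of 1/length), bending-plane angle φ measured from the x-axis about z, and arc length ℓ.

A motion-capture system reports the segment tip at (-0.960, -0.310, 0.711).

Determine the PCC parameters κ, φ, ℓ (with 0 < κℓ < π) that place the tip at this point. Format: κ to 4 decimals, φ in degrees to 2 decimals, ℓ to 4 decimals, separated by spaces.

ρ = √(x²+y²) = √(-0.960² + -0.310²) = 1.00881
φ = atan2(y, x) mod 360° = atan2(-0.310, -0.960) = 197.8961°
|p|² = ρ² + z² = 1.00881² + 0.711² = 1.52322
κ = 2ρ / |p|² = 2×1.00881 / 1.52322 = 1.32458
θ = 2·atan2(ρ, z) = 2·atan2(1.00881, 0.711) = 1.91373 rad
ℓ = θ/κ = 1.91373/1.32458 = 1.44478

1.3246 197.90 1.4448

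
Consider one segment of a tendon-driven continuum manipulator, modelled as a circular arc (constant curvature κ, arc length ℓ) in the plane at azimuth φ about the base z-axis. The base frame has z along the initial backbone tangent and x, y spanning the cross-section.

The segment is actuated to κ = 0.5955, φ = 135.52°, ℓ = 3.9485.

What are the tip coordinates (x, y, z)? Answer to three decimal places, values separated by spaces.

-2.041 2.005 1.193

θ = κ·ℓ = 0.5955 × 3.9485 = 2.35133 rad
ρ = (1 − cos θ)/κ = (1 − -0.70366)/0.5955 = 2.86089
z = sin θ / κ = 0.71054/0.5955 = 1.19318
x = ρ cos φ = 2.86089 × cos(135.52°) = -2.04123
y = ρ sin φ = 2.86089 × sin(135.52°) = 2.00451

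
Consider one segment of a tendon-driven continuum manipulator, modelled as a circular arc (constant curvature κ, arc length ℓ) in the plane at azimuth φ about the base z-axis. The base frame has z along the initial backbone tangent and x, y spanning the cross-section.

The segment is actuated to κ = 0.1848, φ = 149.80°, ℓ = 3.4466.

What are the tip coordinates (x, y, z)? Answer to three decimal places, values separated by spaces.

-0.917 0.534 3.218

θ = κ·ℓ = 0.1848 × 3.4466 = 0.63693 rad
ρ = (1 − cos θ)/κ = (1 − 0.80392)/0.1848 = 1.06102
z = sin θ / κ = 0.59473/0.1848 = 3.21824
x = ρ cos φ = 1.06102 × cos(149.80°) = -0.91701
y = ρ sin φ = 1.06102 × sin(149.80°) = 0.53371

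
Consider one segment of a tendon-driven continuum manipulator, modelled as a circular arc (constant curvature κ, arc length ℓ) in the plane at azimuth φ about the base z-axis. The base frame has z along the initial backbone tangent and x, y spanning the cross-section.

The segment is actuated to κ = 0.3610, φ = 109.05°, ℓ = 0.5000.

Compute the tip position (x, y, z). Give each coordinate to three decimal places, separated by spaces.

-0.015 0.043 0.497

θ = κ·ℓ = 0.3610 × 0.5000 = 0.18050 rad
ρ = (1 − cos θ)/κ = (1 − 0.98375)/0.3610 = 0.04500
z = sin θ / κ = 0.17952/0.3610 = 0.49729
x = ρ cos φ = 0.04500 × cos(109.05°) = -0.01469
y = ρ sin φ = 0.04500 × sin(109.05°) = 0.04254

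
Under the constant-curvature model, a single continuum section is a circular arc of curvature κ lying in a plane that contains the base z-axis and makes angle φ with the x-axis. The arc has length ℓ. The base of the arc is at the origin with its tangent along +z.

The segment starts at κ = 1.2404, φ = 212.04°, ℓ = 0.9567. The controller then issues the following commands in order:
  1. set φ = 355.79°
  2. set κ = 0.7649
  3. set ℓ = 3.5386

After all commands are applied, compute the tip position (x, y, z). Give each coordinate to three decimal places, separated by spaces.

initial: κ=1.2404, φ=212.04°, ℓ=0.9567
cmd 1: set φ=355.79° → (κ,φ,ℓ)=(1.2404,355.79°,0.9567) → tip=(0.5027,-0.0370,0.7474)
cmd 2: set κ=0.7649 → (κ,φ,ℓ)=(0.7649,355.79°,0.9567) → tip=(0.3338,-0.0246,0.8736)
cmd 3: set ℓ=3.5386 → (κ,φ,ℓ)=(0.7649,355.79°,3.5386) → tip=(2.4863,-0.1830,0.5508)

2.486 -0.183 0.551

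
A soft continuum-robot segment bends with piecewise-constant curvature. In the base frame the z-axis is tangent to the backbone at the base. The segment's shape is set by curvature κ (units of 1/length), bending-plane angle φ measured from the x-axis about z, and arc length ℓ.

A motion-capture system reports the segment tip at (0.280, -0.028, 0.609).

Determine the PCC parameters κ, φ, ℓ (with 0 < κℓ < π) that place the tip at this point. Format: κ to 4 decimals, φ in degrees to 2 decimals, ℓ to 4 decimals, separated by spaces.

ρ = √(x²+y²) = √(0.280² + -0.028²) = 0.28140
φ = atan2(y, x) mod 360° = atan2(-0.028, 0.280) = 354.2894°
|p|² = ρ² + z² = 0.28140² + 0.609² = 0.45006
κ = 2ρ / |p|² = 2×0.28140 / 0.45006 = 1.25047
θ = 2·atan2(ρ, z) = 2·atan2(0.28140, 0.609) = 0.86568 rad
ℓ = θ/κ = 0.86568/1.25047 = 0.69228

1.2505 354.29 0.6923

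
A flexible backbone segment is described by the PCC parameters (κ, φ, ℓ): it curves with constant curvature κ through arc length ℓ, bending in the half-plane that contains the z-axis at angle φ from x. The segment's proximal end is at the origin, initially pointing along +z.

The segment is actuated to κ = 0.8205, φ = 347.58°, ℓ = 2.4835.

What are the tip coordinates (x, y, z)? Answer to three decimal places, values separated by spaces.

θ = κ·ℓ = 0.8205 × 2.4835 = 2.03771 rad
ρ = (1 − cos θ)/κ = (1 − -0.45013)/0.8205 = 1.76738
z = sin θ / κ = 0.89296/0.8205 = 1.08831
x = ρ cos φ = 1.76738 × cos(347.58°) = 1.72602
y = ρ sin φ = 1.76738 × sin(347.58°) = -0.38012

1.726 -0.380 1.088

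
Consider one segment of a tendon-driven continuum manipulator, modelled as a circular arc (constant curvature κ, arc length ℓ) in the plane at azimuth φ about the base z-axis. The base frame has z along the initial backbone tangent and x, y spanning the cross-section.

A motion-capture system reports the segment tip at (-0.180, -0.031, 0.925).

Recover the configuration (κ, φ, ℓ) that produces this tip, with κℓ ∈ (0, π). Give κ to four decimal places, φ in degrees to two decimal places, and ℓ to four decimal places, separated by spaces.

0.4109 189.77 0.9489

ρ = √(x²+y²) = √(-0.180² + -0.031²) = 0.18265
φ = atan2(y, x) mod 360° = atan2(-0.031, -0.180) = 189.7717°
|p|² = ρ² + z² = 0.18265² + 0.925² = 0.88899
κ = 2ρ / |p|² = 2×0.18265 / 0.88899 = 0.41092
θ = 2·atan2(ρ, z) = 2·atan2(0.18265, 0.925) = 0.38990 rad
ℓ = θ/κ = 0.38990/0.41092 = 0.94886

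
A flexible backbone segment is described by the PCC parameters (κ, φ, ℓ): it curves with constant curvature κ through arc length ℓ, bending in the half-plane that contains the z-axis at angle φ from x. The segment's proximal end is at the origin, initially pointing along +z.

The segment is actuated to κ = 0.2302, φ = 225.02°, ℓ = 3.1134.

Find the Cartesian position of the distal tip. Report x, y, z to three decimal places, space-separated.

θ = κ·ℓ = 0.2302 × 3.1134 = 0.71670 rad
ρ = (1 − cos θ)/κ = (1 − 0.75397)/0.2302 = 1.06875
z = sin θ / κ = 0.65690/0.2302 = 2.85362
x = ρ cos φ = 1.06875 × cos(225.02°) = -0.75545
y = ρ sin φ = 1.06875 × sin(225.02°) = -0.75598

-0.755 -0.756 2.854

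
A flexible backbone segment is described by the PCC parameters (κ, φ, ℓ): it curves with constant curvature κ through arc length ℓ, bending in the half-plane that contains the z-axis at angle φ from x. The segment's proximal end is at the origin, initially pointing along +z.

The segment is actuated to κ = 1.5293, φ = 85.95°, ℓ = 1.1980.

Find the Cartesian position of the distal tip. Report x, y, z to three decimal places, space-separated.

θ = κ·ℓ = 1.5293 × 1.1980 = 1.83210 rad
ρ = (1 − cos θ)/κ = (1 − -0.25834)/1.5293 = 0.82282
z = sin θ / κ = 0.96605/1.5293 = 0.63170
x = ρ cos φ = 0.82282 × cos(85.95°) = 0.05811
y = ρ sin φ = 0.82282 × sin(85.95°) = 0.82077

0.058 0.821 0.632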